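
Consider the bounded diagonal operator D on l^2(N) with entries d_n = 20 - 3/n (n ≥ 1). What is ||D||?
||D|| = 20

For a diagonal operator on l^2 with entries d_n, ||D|| = sup_n |d_n|. Here d_1 = 17, d_2 = 37/2, ..., and d_n = 20 - 3/n increases monotonically toward 20. All terms lie in [17, 20), so |d_n| = d_n and the supremum is the limit 20, which is not attained by any individual d_n. Hence ||D|| = 20.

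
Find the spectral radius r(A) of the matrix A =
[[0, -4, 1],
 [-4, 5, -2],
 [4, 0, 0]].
r(A) = (7 + sqrt(73))/2 ≈ 7.772

The eigenvalues of A are the roots of its characteristic polynomial. With M = A (coefficients from the trace, the sum of principal 2x2 minors, and det A):
  p(λ) = det(λ I - M) = λ^3 - 5λ^2 - 20λ - 12.
By the rational root theorem any rational root is an integer divisor of 12. Testing λ = -2: p(-2) = -8 - 20 + 40 - 12 = 0, so λ = -2 is a root. Dividing out (λ + 2) leaves p(λ) = (λ + 2)(λ^2 - 7λ - 6). For λ^2 - 7λ - 6 the discriminant is 73. It is nonnegative but not a perfect square, so the roots are real and irrational: λ = (7 ± sqrt(73))/2 ≈ 7.772, -0.772.
Thus the eigenvalues (to 4 decimals) are 7.772 (modulus 7.772); -0.772 (modulus 0.772); -2 (modulus 2). The spectral radius is the largest modulus: r(A) = (7 + sqrt(73))/2 ≈ 7.772. (Cross-check: r(A) ≤ ||A||_2 ≈ 7.8423; equality holds whenever A is normal, though it can also hold for some non-normal A.)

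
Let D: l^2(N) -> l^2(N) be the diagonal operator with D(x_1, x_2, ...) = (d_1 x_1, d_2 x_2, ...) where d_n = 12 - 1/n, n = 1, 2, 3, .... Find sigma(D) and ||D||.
sigma(D) = {12 - 1/n : n ≥ 1} ∪ {12}; ||D|| = 12

A bounded diagonal operator on l^2 with diagonal entries d_n has spectrum equal to the closure of {d_n : n ≥ 1}: every d_n is an eigenvalue (with eigenvector e_n), so {d_n} ⊂ sigma(D); the spectrum is closed, so its closure is too; and for lambda not in the closure, (D - lambda I) has bounded inverse (the diagonal entries 1/(d_n - lambda) are bounded). For our sequence d_n = 12 - 1/n, n = 1, 2, 3, ...:
  - {d_n} = {12 - 1/n : n ≥ 1}; the only limit point is 12
  - closure = {12 - 1/n : n ≥ 1} ∪ {12}
For the norm: a diagonal operator has ||D|| = sup_n |d_n|. Here d_n = 12 - 1/n increases monotonically from d_1 = 11 toward 12, with all terms in [11, 12); so sup_n |d_n| = 12 (the supremum is the limit, not attained). So ||D|| = 12.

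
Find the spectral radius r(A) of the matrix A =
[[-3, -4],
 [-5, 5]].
r(A) = 7

The eigenvalues of A are the roots of its characteristic polynomial. With M = A (coefficients from the trace and determinant):
  p(λ) = det(λ I - M) = λ^2 - 2λ - 35.
For λ^2 - 2λ - 35 the discriminant is 144. It is a perfect square (12^2), so the roots are rational: λ = (2 ± 12)/2 = 7, -5.
Thus the eigenvalues (to 4 decimals) are 7 (modulus 7); -5 (modulus 5). The spectral radius is the largest modulus: r(A) = 7. (Cross-check: r(A) ≤ ||A||_2 ≈ 7.1388; equality holds whenever A is normal, though it can also hold for some non-normal A.)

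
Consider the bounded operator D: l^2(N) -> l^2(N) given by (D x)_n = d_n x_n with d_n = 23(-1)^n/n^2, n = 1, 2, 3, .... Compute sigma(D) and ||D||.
sigma(D) = {23(-1)^n/n^2 : n ≥ 1} ∪ {0}; ||D|| = 23

A bounded diagonal operator on l^2 with diagonal entries d_n has spectrum equal to the closure of {d_n : n ≥ 1}: every d_n is an eigenvalue (with eigenvector e_n), so {d_n} ⊂ sigma(D); the spectrum is closed, so its closure is too; and for lambda not in the closure, (D - lambda I) has bounded inverse (the diagonal entries 1/(d_n - lambda) are bounded). For our sequence d_n = 23(-1)^n/n^2, n = 1, 2, 3, ...:
  - {d_n} = {23(-1)^n/n^2 : n ≥ 1}; the only limit point is 0
  - closure = {23(-1)^n/n^2 : n ≥ 1} ∪ {0}
For the norm: a diagonal operator has ||D|| = sup_n |d_n|. Here |d_n| = 23/n^2 is decreasing, so sup_n |d_n| = |d_1| = 23. So ||D|| = 23.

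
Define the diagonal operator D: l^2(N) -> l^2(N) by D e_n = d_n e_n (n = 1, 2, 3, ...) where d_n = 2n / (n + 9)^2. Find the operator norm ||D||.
||D|| = 1/18 (attained at n = 9)

For D diagonal, ||D|| = sup_n |d_n|. Treat f(x) = 2x / (x + 9)^2 for real x > 0. By the quotient rule, f'(x) = 2(9 - x)/(x + 9)^3, which is positive for x < 9 and negative for x > 9. So f has a unique maximum at x = 9, and since 9 is a positive integer, the supremum over n ≥ 1 is attained at n = 9: d_9 = 2·9/(9 + 9)^2 = 2·9/324 = 1/18. Hence ||D|| = 1/18.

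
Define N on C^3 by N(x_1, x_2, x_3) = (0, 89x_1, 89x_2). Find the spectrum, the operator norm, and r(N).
sigma(N) = {0}; ||N|| = 89; r(N) = 0. (N is nilpotent with N^3 = 0.)

On C^3, N is a strictly lower-triangular matrix with 89 on the subdiagonal and zeros elsewhere, so its characteristic polynomial is lambda^3 and every eigenvalue is 0: sigma(N) = {0}. For the operator norm, N e_i = 89e_{i+1} for i = 1, ..., 2 and N e_3 = 0, so the singular values of N are 89 (with multiplicity 2) and 0; hence ||N|| = 89. The spectral radius r(N) = max|lambda| = 0. Note ||N|| > r(N) — characteristic of non-normal nilpotent operators. Indeed N^3 = 0.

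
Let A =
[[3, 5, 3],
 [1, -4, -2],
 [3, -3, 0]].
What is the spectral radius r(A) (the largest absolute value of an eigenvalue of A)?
r(A) ≈ 6.4583

The eigenvalues of A are the roots of its characteristic polynomial. With M = A (coefficients from the trace, the sum of principal 2x2 minors, and det A):
  p(λ) = det(λ I - M) = λ^3 + λ^2 - 32λ + 21.
No integer candidate from the rational root theorem (±divisors of 21) is a root, so the roots are irrational. The cubic discriminant is Δ = 108009 > 0, so there are three distinct real roots. p(-7) = -49 and p(-6) = 33 have opposite signs, so a root lies in (-7, -6); Newton's method refines it to λ ≈ -6.4583. p(0) = 21 and p(1) = -9 have opposite signs, so a root lies in (0, 1); Newton's method refines it to λ ≈ 0.6806. p(4) = -27 and p(5) = 11 have opposite signs, so a root lies in (4, 5); Newton's method refines it to λ ≈ 4.7777. Check (Vieta): the three roots sum to -1, matching tr M = -1.
Thus the eigenvalues (to 4 decimals) are -6.4583 (modulus 6.4583); 0.6806 (modulus 0.6806); 4.7777 (modulus 4.7777). The spectral radius is the largest modulus: r(A) ≈ 6.4583. (Cross-check: r(A) ≤ ||A||_2 ≈ 7.8467; equality holds whenever A is normal, though it can also hold for some non-normal A.)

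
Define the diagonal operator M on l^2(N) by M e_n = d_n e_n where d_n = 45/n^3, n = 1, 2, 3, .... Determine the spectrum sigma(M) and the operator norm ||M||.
sigma(M) = {45/n^3 : n ≥ 1} ∪ {0}; ||M|| = 45

A bounded diagonal operator on l^2 with diagonal entries d_n has spectrum equal to the closure of {d_n : n ≥ 1}: every d_n is an eigenvalue (with eigenvector e_n), so {d_n} ⊂ sigma(M); the spectrum is closed, so its closure is too; and for lambda not in the closure, (M - lambda I) has bounded inverse (the diagonal entries 1/(d_n - lambda) are bounded). For our sequence d_n = 45/n^3, n = 1, 2, 3, ...:
  - {d_n} = {45/n^3 : n ≥ 1}; the only limit point is 0
  - closure = {45/n^3 : n ≥ 1} ∪ {0}
For the norm: a diagonal operator has ||M|| = sup_n |d_n|. Here d_n = 45/n^3 is positive and decreasing, so sup_n |d_n| = d_1 = 45. So ||M|| = 45.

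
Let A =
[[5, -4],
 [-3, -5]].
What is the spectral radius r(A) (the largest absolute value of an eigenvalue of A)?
r(A) = sqrt(148)/2 ≈ 6.0828

The eigenvalues of A are the roots of its characteristic polynomial. With M = A (coefficients from the trace and determinant):
  p(λ) = det(λ I - M) = λ^2 - 37.
For λ^2 - 37 the discriminant is 148. It is nonnegative but not a perfect square, so the roots are real and irrational: λ = ± sqrt(148)/2 ≈ 6.0828, -6.0828.
Thus the eigenvalues (to 4 decimals) are 6.0828 (modulus 6.0828); -6.0828 (modulus 6.0828). The spectral radius is the largest modulus: r(A) = sqrt(148)/2 ≈ 6.0828. (Cross-check: r(A) ≤ ||A||_2 ≈ 6.6033; equality holds whenever A is normal, though it can also hold for some non-normal A.)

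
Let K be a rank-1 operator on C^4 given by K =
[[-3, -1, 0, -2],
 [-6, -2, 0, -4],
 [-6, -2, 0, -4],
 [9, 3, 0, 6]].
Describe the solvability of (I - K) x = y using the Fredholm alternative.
(I - K) is singular (det(I - K) = 0, i.e. 1 ∈ sigma(K)). (I - K) x = y is solvable iff y ⊥ ker((I - K)^*) = span{(-3, -1, 0, -2)}, i.e. iff -3y_1 - y_2 - 2y_4 = 0. When solvable, the solutions are x = y + c·(1, 2, 2, -3), c arbitrary (ker(I - K) = span{(1, 2, 2, -3)}, dimension 1).

K has rank 1, so it is an outer product K = u v^T: every row of K is a multiple of one row vector. Reading off the entries, u = (1, 2, 2, -3) and v = (-3, -1, 0, -2) (row i of K equals u_i·v^T). A rank-one matrix u v^T satisfies K u = u (v·u) and kills the (3)-dimensional subspace v^⊥, so its characteristic polynomial is lambda^3 (lambda - v·u) with v·u = tr K = 1. Hence the eigenvalues of I - K are 1 (multiplicity 3) and 1 - (1) = 0, so det(I - K) = 0. (Direct check: I - K =
[[4, 1, 0, 2],
 [6, 3, 0, 4],
 [6, 2, 1, 4],
 [-9, -3, 0, -5]]
has determinant 0.) So 1 is an eigenvalue of K and (I - K) is not invertible. The finite-dimensional Fredholm alternative says: either (I - K) is invertible, or ker(I - K) ≠ {0} and then range(I - K) = ker((I - K)^*)^⊥, with dim ker(I - K) = dim ker((I - K)^*). We are in the second case, so we need both kernels. Kernel of I - K: (I - K) u = u - u (v·u) = u - u = 0, so ker(I - K) = span{u} = span{(1, 2, 2, -3)} (it is exactly 1-dimensional because rank(I - K) = 3). Kernel of the adjoint: K is real, so (I - K)^* = I - K^T = I - v u^T, and (I - v u^T) v = v - v (u·v) = 0; hence ker((I - K)^*) = span{v} = span{(-3, -1, 0, -2)}. Therefore (I - K) x = y is solvable iff <y, v> = 0, i.e. iff -3y_1 - y_2 - 2y_4 = 0. When this holds, K y = u (v·y) = 0, so (I - K) y = y and x = y is a particular solution; the full solution set is the line x = y + c·u = y + c·(1, 2, 2, -3), c ∈ C.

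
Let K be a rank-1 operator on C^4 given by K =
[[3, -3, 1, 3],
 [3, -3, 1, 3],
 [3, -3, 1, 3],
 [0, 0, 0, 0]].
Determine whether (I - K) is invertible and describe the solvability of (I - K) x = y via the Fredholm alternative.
(I - K) is singular (det(I - K) = 0, i.e. 1 ∈ sigma(K)). (I - K) x = y is solvable iff y ⊥ ker((I - K)^*) = span{(3, -3, 1, 3)}, i.e. iff 3y_1 - 3y_2 + y_3 + 3y_4 = 0. When solvable, the solutions are x = y + c·(1, 1, 1, 0), c arbitrary (ker(I - K) = span{(1, 1, 1, 0)}, dimension 1).

K has rank 1, so it is an outer product K = u v^T: every row of K is a multiple of one row vector. Reading off the entries, u = (1, 1, 1, 0) and v = (3, -3, 1, 3) (row i of K equals u_i·v^T). A rank-one matrix u v^T satisfies K u = u (v·u) and kills the (3)-dimensional subspace v^⊥, so its characteristic polynomial is lambda^3 (lambda - v·u) with v·u = tr K = 1. Hence the eigenvalues of I - K are 1 (multiplicity 3) and 1 - (1) = 0, so det(I - K) = 0. (Direct check: I - K =
[[-2, 3, -1, -3],
 [-3, 4, -1, -3],
 [-3, 3, 0, -3],
 [0, 0, 0, 1]]
has determinant 0.) So 1 is an eigenvalue of K and (I - K) is not invertible. The finite-dimensional Fredholm alternative says: either (I - K) is invertible, or ker(I - K) ≠ {0} and then range(I - K) = ker((I - K)^*)^⊥, with dim ker(I - K) = dim ker((I - K)^*). We are in the second case, so we need both kernels. Kernel of I - K: (I - K) u = u - u (v·u) = u - u = 0, so ker(I - K) = span{u} = span{(1, 1, 1, 0)} (it is exactly 1-dimensional because rank(I - K) = 3). Kernel of the adjoint: K is real, so (I - K)^* = I - K^T = I - v u^T, and (I - v u^T) v = v - v (u·v) = 0; hence ker((I - K)^*) = span{v} = span{(3, -3, 1, 3)}. Therefore (I - K) x = y is solvable iff <y, v> = 0, i.e. iff 3y_1 - 3y_2 + y_3 + 3y_4 = 0. When this holds, K y = u (v·y) = 0, so (I - K) y = y and x = y is a particular solution; the full solution set is the line x = y + c·u = y + c·(1, 1, 1, 0), c ∈ C.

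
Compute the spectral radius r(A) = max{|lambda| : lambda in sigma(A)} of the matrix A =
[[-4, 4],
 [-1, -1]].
r(A) = sqrt(8) ≈ 2.8284

The eigenvalues of A are the roots of its characteristic polynomial. With M = A (coefficients from the trace and determinant):
  p(λ) = det(λ I - M) = λ^2 + 5λ + 8.
For λ^2 + 5λ + 8 the discriminant is -7. It is negative, so the roots are the complex-conjugate pair λ = -5/2 ± (sqrt(7)/2) i ≈ -2.5 ± 1.3229i. For a conjugate pair the product of the roots equals the constant term, so |λ|^2 = 8 and |λ| = sqrt(8) ≈ 2.8284.
Thus the eigenvalues (to 4 decimals) are -2.5 ± 1.3229i (modulus 2.8284). The spectral radius is the largest modulus: r(A) = sqrt(8) ≈ 2.8284. (Cross-check: r(A) ≤ ||A||_2 ≈ 5.6569; equality holds whenever A is normal, though it can also hold for some non-normal A.)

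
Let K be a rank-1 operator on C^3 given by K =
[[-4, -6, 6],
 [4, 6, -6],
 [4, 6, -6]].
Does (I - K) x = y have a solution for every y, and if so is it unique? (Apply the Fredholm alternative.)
(I - K) is invertible (det(I - K) = 5 ≠ 0), so for every y in C^3 the equation (I - K) x = y has a unique solution.

K has rank 1, so it is an outer product K = u v^T: every row of K is a multiple of one row vector. Reading off the entries, u = (2, -2, -2) and v = (-2, -3, 3) (row i of K equals u_i·v^T). A rank-one matrix u v^T satisfies K u = u (v·u) and kills the (2)-dimensional subspace v^⊥, so its characteristic polynomial is lambda^2 (lambda - v·u) with v·u = tr K = -4. Hence the eigenvalues of I - K are 1 (multiplicity 2) and 1 - (-4) = 5, so det(I - K) = 5. (Direct check: I - K =
[[5, 6, -6],
 [-4, -5, 6],
 [-4, -6, 7]]
has determinant 5.) The finite-dimensional Fredholm alternative says: either (I - K) is invertible, or ker(I - K) ≠ {0} and then range(I - K) = ker((I - K)^*)^⊥, with dim ker(I - K) = dim ker((I - K)^*). Since det(I - K) ≠ 0, 1 is not an eigenvalue of K and ker(I - K) = {0}, so we are in the first case: for every y there is a unique x = (I - K)^(-1) y. Explicitly, by the Sherman–Morrison formula, (I - u v^T)^(-1) = I + u v^T/(1 - v·u), i.e. (I - K)^(-1) = I + K/(5).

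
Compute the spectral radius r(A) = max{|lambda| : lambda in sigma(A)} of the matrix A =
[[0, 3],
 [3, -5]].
r(A) = (5 + sqrt(61))/2 ≈ 6.4051

The eigenvalues of A are the roots of its characteristic polynomial. With M = A (coefficients from the trace and determinant):
  p(λ) = det(λ I - M) = λ^2 + 5λ - 9.
For λ^2 + 5λ - 9 the discriminant is 61. It is nonnegative but not a perfect square, so the roots are real and irrational: λ = (-5 ± sqrt(61))/2 ≈ 1.4051, -6.4051.
Thus the eigenvalues (to 4 decimals) are 1.4051 (modulus 1.4051); -6.4051 (modulus 6.4051). The spectral radius is the largest modulus: r(A) = (5 + sqrt(61))/2 ≈ 6.4051. (Cross-check: r(A) ≤ ||A||_2 ≈ 6.4051; equality holds whenever A is normal, though it can also hold for some non-normal A.)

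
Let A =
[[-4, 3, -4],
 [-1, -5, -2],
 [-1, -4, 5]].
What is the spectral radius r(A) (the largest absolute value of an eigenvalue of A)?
r(A) ≈ 6.0082

The eigenvalues of A are the roots of its characteristic polynomial. With M = A (coefficients from the trace, the sum of principal 2x2 minors, and det A):
  p(λ) = det(λ I - M) = λ^3 + 4λ^2 - 34λ - 157.
No integer candidate from the rational root theorem (±divisors of 157) is a root, so the roots are irrational. The cubic discriminant is Δ = -65283 < 0, so there is one real root and a complex-conjugate pair. p(6) = -1 and p(7) = 144 have opposite signs, so a root lies in (6, 7); Newton's method refines it to λ ≈ 6.0082. Dividing out (λ - (6.0082)) leaves approximately λ^2 + 10.0082λ + 26.131. For λ^2 + 10.0082λ + 26.131 the discriminant is -4.3603. It is negative, so the remaining roots are the complex-conjugate pair λ ≈ -5.0041 ± 1.0441i. Their product equals the constant term, so |λ|^2 ≈ 26.131 and |λ| ≈ 5.1119.
Thus the eigenvalues (to 4 decimals) are 6.0082 (modulus 6.0082); -5.0041 ± 1.0441i (modulus 5.1119). The spectral radius is the largest modulus: r(A) ≈ 6.0082. (Cross-check: r(A) ≤ ||A||_2 ≈ 8.4792; equality holds whenever A is normal, though it can also hold for some non-normal A.)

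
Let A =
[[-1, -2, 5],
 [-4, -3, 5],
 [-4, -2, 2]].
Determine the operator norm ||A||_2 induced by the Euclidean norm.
||A||_2 = sqrt((104 + sqrt(7428))/2) ≈ 9.7516 (= sqrt(largest eigenvalue of A^T A))

||A||_2 = sigma_max(A) = sqrt(lambda_max(A^T A)). Form the symmetric matrix M = A^T A =
[[33, 22, -33],
 [22, 17, -29],
 [-33, -29, 54]].
Its characteristic polynomial (trace, sum of principal 2x2 minors, determinant of M give the coefficients) is
  p(λ) = det(λ I - M) = λ^3 - 104λ^2 + 847λ.
The constant term is 0, so λ = 0 is a root. Dividing out λ leaves p(λ) = λ(λ^2 - 104λ + 847). For λ^2 - 104λ + 847 the discriminant is 7428. It is nonnegative but not a perfect square, so the roots are real and irrational: λ = (104 ± sqrt(7428))/2 ≈ 95.0929, 8.9071.
So the eigenvalues of A^T A are ≈ 0, 8.9071, 95.0929 (all ≥ 0, as they must be for A^T A). The largest is λ_max = (104 + sqrt(7428))/2 ≈ 95.0929, hence ||A||_2 = sqrt(λ_max) = sqrt((104 + sqrt(7428))/2) ≈ 9.7516.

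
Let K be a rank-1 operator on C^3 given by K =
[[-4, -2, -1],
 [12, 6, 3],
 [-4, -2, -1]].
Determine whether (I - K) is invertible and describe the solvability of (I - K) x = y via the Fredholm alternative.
(I - K) is singular (det(I - K) = 0, i.e. 1 ∈ sigma(K)). (I - K) x = y is solvable iff y ⊥ ker((I - K)^*) = span{(-4, -2, -1)}, i.e. iff -4y_1 - 2y_2 - y_3 = 0. When solvable, the solutions are x = y + c·(1, -3, 1), c arbitrary (ker(I - K) = span{(1, -3, 1)}, dimension 1).

K has rank 1, so it is an outer product K = u v^T: every row of K is a multiple of one row vector. Reading off the entries, u = (1, -3, 1) and v = (-4, -2, -1) (row i of K equals u_i·v^T). A rank-one matrix u v^T satisfies K u = u (v·u) and kills the (2)-dimensional subspace v^⊥, so its characteristic polynomial is lambda^2 (lambda - v·u) with v·u = tr K = 1. Hence the eigenvalues of I - K are 1 (multiplicity 2) and 1 - (1) = 0, so det(I - K) = 0. (Direct check: I - K =
[[5, 2, 1],
 [-12, -5, -3],
 [4, 2, 2]]
has determinant 0.) So 1 is an eigenvalue of K and (I - K) is not invertible. The finite-dimensional Fredholm alternative says: either (I - K) is invertible, or ker(I - K) ≠ {0} and then range(I - K) = ker((I - K)^*)^⊥, with dim ker(I - K) = dim ker((I - K)^*). We are in the second case, so we need both kernels. Kernel of I - K: (I - K) u = u - u (v·u) = u - u = 0, so ker(I - K) = span{u} = span{(1, -3, 1)} (it is exactly 1-dimensional because rank(I - K) = 2). Kernel of the adjoint: K is real, so (I - K)^* = I - K^T = I - v u^T, and (I - v u^T) v = v - v (u·v) = 0; hence ker((I - K)^*) = span{v} = span{(-4, -2, -1)}. Therefore (I - K) x = y is solvable iff <y, v> = 0, i.e. iff -4y_1 - 2y_2 - y_3 = 0. When this holds, K y = u (v·y) = 0, so (I - K) y = y and x = y is a particular solution; the full solution set is the line x = y + c·u = y + c·(1, -3, 1), c ∈ C.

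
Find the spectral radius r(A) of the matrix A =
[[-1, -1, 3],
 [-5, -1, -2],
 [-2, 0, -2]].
r(A) ≈ 2.0936

The eigenvalues of A are the roots of its characteristic polynomial. With M = A (coefficients from the trace, the sum of principal 2x2 minors, and det A):
  p(λ) = det(λ I - M) = λ^3 + 4λ^2 + 6λ + 2.
No integer candidate from the rational root theorem (±divisors of 2) is a root, so the roots are irrational. The cubic discriminant is Δ = -44 < 0, so there is one real root and a complex-conjugate pair. p(-1) = -1 and p(0) = 2 have opposite signs, so a root lies in (-1, 0); Newton's method refines it to λ ≈ -0.4563. Dividing out (λ - (-0.4563)) leaves approximately λ^2 + 3.5437λ + 4.383. For λ^2 + 3.5437λ + 4.383 the discriminant is -4.9742. It is negative, so the remaining roots are the complex-conjugate pair λ ≈ -1.7718 ± 1.1151i. Their product equals the constant term, so |λ|^2 ≈ 4.383 and |λ| ≈ 2.0936.
Thus the eigenvalues (to 4 decimals) are -0.4563 (modulus 0.4563); -1.7718 ± 1.1151i (modulus 2.0936). The spectral radius is the largest modulus: r(A) ≈ 2.0936. (Cross-check: r(A) ≤ ||A||_2 ≈ 6.0765; equality holds whenever A is normal, though it can also hold for some non-normal A.)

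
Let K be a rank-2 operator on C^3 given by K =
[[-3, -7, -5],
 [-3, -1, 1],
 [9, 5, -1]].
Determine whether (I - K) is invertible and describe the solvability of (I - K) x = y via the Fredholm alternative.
(I - K) is invertible (det(I - K) = 32 ≠ 0), so for every y in C^3 the equation (I - K) x = y has a unique solution.

K has rank 2 and factors as K = U V^T = u1 v1^T + u2 v2^T with u1 = (-3, 0, 1), v1 = (0, 2, 2), u2 = (1, 1, -3), v2 = (-3, -1, 1) (multiplying out reproduces the displayed K). The nonzero eigenvalues of U V^T coincide with those of the 2 x 2 matrix G = V^T U = [[v1·u1, v1·u2], [v2·u1, v2·u2]] = [[2, -4], [10, -7]], and by the Sylvester determinant identity det(I_3 - U V^T) = det(I_2 - V^T U) = det([[-1, 4], [-10, 8]]) = (-1)(8) - (4)(-10) = 32. (Direct check: I - K =
[[4, 7, 5],
 [3, 2, -1],
 [-9, -5, 2]]
has determinant 32.) The finite-dimensional Fredholm alternative says: either (I - K) is invertible, or ker(I - K) ≠ {0} and then range(I - K) = ker((I - K)^*)^⊥, with dim ker(I - K) = dim ker((I - K)^*). Since det(I - K) ≠ 0, 1 is not an eigenvalue of K and ker(I - K) = {0}, so we are in the first case: for every y there is a unique x = (I - K)^(-1) y. (Explicitly, by the Woodbury identity, (I - U V^T)^(-1) = I + U (I_2 - G)^(-1) V^T.)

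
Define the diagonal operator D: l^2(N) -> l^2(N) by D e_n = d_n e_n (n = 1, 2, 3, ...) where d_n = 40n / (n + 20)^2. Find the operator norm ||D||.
||D|| = 1/2 (attained at n = 20)

For D diagonal, ||D|| = sup_n |d_n|. Treat f(x) = 40x / (x + 20)^2 for real x > 0. By the quotient rule, f'(x) = 40(20 - x)/(x + 20)^3, which is positive for x < 20 and negative for x > 20. So f has a unique maximum at x = 20, and since 20 is a positive integer, the supremum over n ≥ 1 is attained at n = 20: d_20 = 40·20/(20 + 20)^2 = 40·20/1600 = 1/2. Hence ||D|| = 1/2.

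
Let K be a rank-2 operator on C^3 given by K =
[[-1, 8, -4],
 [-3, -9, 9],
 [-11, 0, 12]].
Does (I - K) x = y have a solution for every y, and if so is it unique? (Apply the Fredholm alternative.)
(I - K) is invertible (det(I - K) = -132 ≠ 0), so for every y in C^3 the equation (I - K) x = y has a unique solution.

K has rank 2 and factors as K = U V^T = u1 v1^T + u2 v2^T with u1 = (2, -3, -2), v1 = (1, 3, -3), u2 = (-1, 0, -3), v2 = (3, -2, -2) (multiplying out reproduces the displayed K). The nonzero eigenvalues of U V^T coincide with those of the 2 x 2 matrix G = V^T U = [[v1·u1, v1·u2], [v2·u1, v2·u2]] = [[-1, 8], [16, 3]], and by the Sylvester determinant identity det(I_3 - U V^T) = det(I_2 - V^T U) = det([[2, -8], [-16, -2]]) = (2)(-2) - (-8)(-16) = -132. (Direct check: I - K =
[[2, -8, 4],
 [3, 10, -9],
 [11, 0, -11]]
has determinant -132.) The finite-dimensional Fredholm alternative says: either (I - K) is invertible, or ker(I - K) ≠ {0} and then range(I - K) = ker((I - K)^*)^⊥, with dim ker(I - K) = dim ker((I - K)^*). Since det(I - K) ≠ 0, 1 is not an eigenvalue of K and ker(I - K) = {0}, so we are in the first case: for every y there is a unique x = (I - K)^(-1) y. (Explicitly, by the Woodbury identity, (I - U V^T)^(-1) = I + U (I_2 - G)^(-1) V^T.)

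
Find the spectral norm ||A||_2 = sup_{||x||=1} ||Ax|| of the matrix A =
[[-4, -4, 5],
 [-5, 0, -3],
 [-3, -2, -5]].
||A||_2 ≈ 8.1285 (= sqrt(largest eigenvalue of A^T A))

||A||_2 = sigma_max(A) = sqrt(lambda_max(A^T A)). Form the symmetric matrix M = A^T A =
[[50, 22, 10],
 [22, 20, -10],
 [10, -10, 59]].
Its characteristic polynomial (trace, sum of principal 2x2 minors, determinant of M give the coefficients) is
  p(λ) = det(λ I - M) = λ^3 - 129λ^2 + 4446λ - 19044.
No integer candidate from the rational root theorem (±divisors of 19044) is a root, so the roots are irrational. The cubic discriminant is Δ = 690904404 > 0, so there are three distinct real roots. p(4) = -3260 and p(5) = 86 have opposite signs, so a root lies in (4, 5); Newton's method refines it to λ ≈ 4.9734. p(57) = 450 and p(58) = -20 have opposite signs, so a root lies in (57, 58); Newton's method refines it to λ ≈ 57.9533. p(66) = -36 and p(67) = 520 have opposite signs, so a root lies in (66, 67); Newton's method refines it to λ ≈ 66.0733. Check (Vieta): the three roots sum to 129, matching tr M = 129.
So the eigenvalues of A^T A are ≈ 4.9734, 57.9533, 66.0733 (all ≥ 0, as they must be for A^T A). The largest is λ_max ≈ 66.0733, hence ||A||_2 = sqrt(λ_max) ≈ 8.1285.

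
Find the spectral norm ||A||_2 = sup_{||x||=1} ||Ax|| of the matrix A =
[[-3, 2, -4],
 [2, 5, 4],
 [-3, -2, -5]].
||A||_2 ≈ 9.43 (= sqrt(largest eigenvalue of A^T A))

||A||_2 = sigma_max(A) = sqrt(lambda_max(A^T A)). Form the symmetric matrix M = A^T A =
[[22, 10, 35],
 [10, 33, 22],
 [35, 22, 57]].
Its characteristic polynomial (trace, sum of principal 2x2 minors, determinant of M give the coefficients) is
  p(λ) = det(λ I - M) = λ^3 - 112λ^2 + 2052λ - 9.
No integer candidate from the rational root theorem (±divisors of 9) is a root, so the roots are irrational. The cubic discriminant is Δ = 18244264437 > 0, so there are three distinct real roots. p(0) = -9 and p(1) = 1932 have opposite signs, so a root lies in (0, 1); Newton's method refines it to λ ≈ 0.0044. p(23) = 106 and p(24) = -1449 have opposite signs, so a root lies in (23, 24); Newton's method refines it to λ ≈ 23.0699. p(88) = -5289 and p(89) = 436 have opposite signs, so a root lies in (88, 89); Newton's method refines it to λ ≈ 88.9257. Check (Vieta): the three roots sum to 112, matching tr M = 112.
So the eigenvalues of A^T A are ≈ 0.0044, 23.0699, 88.9257 (all ≥ 0, as they must be for A^T A). The largest is λ_max ≈ 88.9257, hence ||A||_2 = sqrt(λ_max) ≈ 9.43.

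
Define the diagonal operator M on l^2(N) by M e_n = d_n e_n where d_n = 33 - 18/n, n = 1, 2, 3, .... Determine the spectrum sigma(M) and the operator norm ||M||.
sigma(M) = {33 - 18/n : n ≥ 1} ∪ {33}; ||M|| = 33

A bounded diagonal operator on l^2 with diagonal entries d_n has spectrum equal to the closure of {d_n : n ≥ 1}: every d_n is an eigenvalue (with eigenvector e_n), so {d_n} ⊂ sigma(M); the spectrum is closed, so its closure is too; and for lambda not in the closure, (M - lambda I) has bounded inverse (the diagonal entries 1/(d_n - lambda) are bounded). For our sequence d_n = 33 - 18/n, n = 1, 2, 3, ...:
  - {d_n} = {33 - 18/n : n ≥ 1}; the only limit point is 33
  - closure = {33 - 18/n : n ≥ 1} ∪ {33}
For the norm: a diagonal operator has ||M|| = sup_n |d_n|. Here d_n = 33 - 18/n increases monotonically from d_1 = 15 toward 33, with all terms in [15, 33); so sup_n |d_n| = 33 (the supremum is the limit, not attained). So ||M|| = 33.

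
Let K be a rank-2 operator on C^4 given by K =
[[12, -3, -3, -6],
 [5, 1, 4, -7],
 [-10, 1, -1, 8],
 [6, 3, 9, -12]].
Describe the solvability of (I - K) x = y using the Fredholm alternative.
(I - K) is invertible (det(I - K) = -178 ≠ 0), so for every y in C^4 the equation (I - K) x = y has a unique solution.

K has rank 2 and factors as K = U V^T = u1 v1^T + u2 v2^T with u1 = (-3, 1, 1, 3), v1 = (-1, 1, 2, -1), u2 = (3, 2, -3, 3), v2 = (3, 0, 1, -3) (multiplying out reproduces the displayed K). The nonzero eigenvalues of U V^T coincide with those of the 2 x 2 matrix G = V^T U = [[v1·u1, v1·u2], [v2·u1, v2·u2]] = [[3, -10], [-17, -3]], and by the Sylvester determinant identity det(I_4 - U V^T) = det(I_2 - V^T U) = det([[-2, 10], [17, 4]]) = (-2)(4) - (10)(17) = -178. (Direct check: I - K =
[[-11, 3, 3, 6],
 [-5, 0, -4, 7],
 [10, -1, 2, -8],
 [-6, -3, -9, 13]]
has determinant -178.) The finite-dimensional Fredholm alternative says: either (I - K) is invertible, or ker(I - K) ≠ {0} and then range(I - K) = ker((I - K)^*)^⊥, with dim ker(I - K) = dim ker((I - K)^*). Since det(I - K) ≠ 0, 1 is not an eigenvalue of K and ker(I - K) = {0}, so we are in the first case: for every y there is a unique x = (I - K)^(-1) y. (Explicitly, by the Woodbury identity, (I - U V^T)^(-1) = I + U (I_2 - G)^(-1) V^T.)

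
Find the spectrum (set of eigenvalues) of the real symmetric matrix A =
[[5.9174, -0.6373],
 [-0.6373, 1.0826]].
sigma(A) ≈ {1, 6}

A is real symmetric, so its spectrum consists of real eigenvalues. Expanding the characteristic polynomial of the displayed matrix gives
  det(λ I - A) = p(λ) = λ^2 + (-7)λ + (6).
Solving p(λ) = 0 yields eigenvalues ≈ 1, 6. (A is shown rounded to 4 decimals, so these recover the underlying integer eigenvalues to within that precision.)
Verification: the trace of A = 7 equals the sum of eigenvalues 7, and det(A) ≈ 6.0000 matches the eigenvalue product 6.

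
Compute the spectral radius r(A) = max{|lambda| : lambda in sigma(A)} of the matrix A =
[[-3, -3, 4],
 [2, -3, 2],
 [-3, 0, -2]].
r(A) ≈ 5.3208

The eigenvalues of A are the roots of its characteristic polynomial. With M = A (coefficients from the trace, the sum of principal 2x2 minors, and det A):
  p(λ) = det(λ I - M) = λ^3 + 8λ^2 + 39λ + 48.
No integer candidate from the rational root theorem (±divisors of 48) is a root, so the roots are irrational. The cubic discriminant is Δ = -30876 < 0, so there is one real root and a complex-conjugate pair. p(-2) = -6 and p(-1) = 16 have opposite signs, so a root lies in (-2, -1); Newton's method refines it to λ ≈ -1.6955. Dividing out (λ - (-1.6955)) leaves approximately λ^2 + 6.3045λ + 28.3109. For λ^2 + 6.3045λ + 28.3109 the discriminant is -73.4964. It is negative, so the remaining roots are the complex-conjugate pair λ ≈ -3.1523 ± 4.2865i. Their product equals the constant term, so |λ|^2 ≈ 28.3109 and |λ| ≈ 5.3208.
Thus the eigenvalues (to 4 decimals) are -1.6955 (modulus 1.6955); -3.1523 ± 4.2865i (modulus 5.3208). The spectral radius is the largest modulus: r(A) ≈ 5.3208. (Cross-check: r(A) ≤ ||A||_2 ≈ 6.3182; equality holds whenever A is normal, though it can also hold for some non-normal A.)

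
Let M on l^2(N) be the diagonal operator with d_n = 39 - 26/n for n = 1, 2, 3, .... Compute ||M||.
||M|| = 39

For a diagonal operator on l^2 with entries d_n, ||M|| = sup_n |d_n|. Here d_1 = 13, d_2 = 26, ..., and d_n = 39 - 26/n increases monotonically toward 39. All terms lie in [13, 39), so |d_n| = d_n and the supremum is the limit 39, which is not attained by any individual d_n. Hence ||M|| = 39.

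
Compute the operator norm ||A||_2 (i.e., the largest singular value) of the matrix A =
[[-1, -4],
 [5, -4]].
||A||_2 = sqrt((58 + sqrt(1060))/2) ≈ 6.729 (= sqrt(largest eigenvalue of A^T A))

||A||_2 = sigma_max(A) = sqrt(lambda_max(A^T A)). Form the symmetric matrix M = A^T A =
[[26, -16],
 [-16, 32]].
Its characteristic polynomial (trace, determinant of M give the coefficients) is
  p(λ) = det(λ I - M) = λ^2 - 58λ + 576.
For λ^2 - 58λ + 576 the discriminant is 1060. It is nonnegative but not a perfect square, so the roots are real and irrational: λ = (58 ± sqrt(1060))/2 ≈ 45.2788, 12.7212.
So the eigenvalues of A^T A are ≈ 12.7212, 45.2788 (all ≥ 0, as they must be for A^T A). The largest is λ_max = (58 + sqrt(1060))/2 ≈ 45.2788, hence ||A||_2 = sqrt(λ_max) = sqrt((58 + sqrt(1060))/2) ≈ 6.729.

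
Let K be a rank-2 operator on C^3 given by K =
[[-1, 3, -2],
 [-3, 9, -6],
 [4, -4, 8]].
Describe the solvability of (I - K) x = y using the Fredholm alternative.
(I - K) is invertible (det(I - K) = 33 ≠ 0), so for every y in C^3 the equation (I - K) x = y has a unique solution.

K has rank 2 and factors as K = U V^T = u1 v1^T + u2 v2^T with u1 = (1, 3, -2), v1 = (-1, 3, -2), u2 = (0, 0, 2), v2 = (1, 1, 2) (multiplying out reproduces the displayed K). The nonzero eigenvalues of U V^T coincide with those of the 2 x 2 matrix G = V^T U = [[v1·u1, v1·u2], [v2·u1, v2·u2]] = [[12, -4], [0, 4]], and by the Sylvester determinant identity det(I_3 - U V^T) = det(I_2 - V^T U) = det([[-11, 4], [0, -3]]) = (-11)(-3) - (4)(0) = 33. (Direct check: I - K =
[[2, -3, 2],
 [3, -8, 6],
 [-4, 4, -7]]
has determinant 33.) The finite-dimensional Fredholm alternative says: either (I - K) is invertible, or ker(I - K) ≠ {0} and then range(I - K) = ker((I - K)^*)^⊥, with dim ker(I - K) = dim ker((I - K)^*). Since det(I - K) ≠ 0, 1 is not an eigenvalue of K and ker(I - K) = {0}, so we are in the first case: for every y there is a unique x = (I - K)^(-1) y. (Explicitly, by the Woodbury identity, (I - U V^T)^(-1) = I + U (I_2 - G)^(-1) V^T.)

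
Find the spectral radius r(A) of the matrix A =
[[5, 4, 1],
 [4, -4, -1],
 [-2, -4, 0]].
r(A) ≈ 6.1956

The eigenvalues of A are the roots of its characteristic polynomial. With M = A (coefficients from the trace, the sum of principal 2x2 minors, and det A):
  p(λ) = det(λ I - M) = λ^3 - λ^2 - 38λ + 36.
No integer candidate from the rational root theorem (±divisors of 36) is a root, so the roots are irrational. The cubic discriminant is Δ = 210708 > 0, so there are three distinct real roots. p(-7) = -90 and p(-6) = 12 have opposite signs, so a root lies in (-7, -6); Newton's method refines it to λ ≈ -6.1417. p(0) = 36 and p(1) = -2 have opposite signs, so a root lies in (0, 1); Newton's method refines it to λ ≈ 0.9461. p(6) = -12 and p(7) = 64 have opposite signs, so a root lies in (6, 7); Newton's method refines it to λ ≈ 6.1956. Check (Vieta): the three roots sum to 1, matching tr M = 1.
Thus the eigenvalues (to 4 decimals) are -6.1417 (modulus 6.1417); 0.9461 (modulus 0.9461); 6.1956 (modulus 6.1956). The spectral radius is the largest modulus: r(A) ≈ 6.1956. (Cross-check: r(A) ≤ ||A||_2 ≈ 7.7057; equality holds whenever A is normal, though it can also hold for some non-normal A.)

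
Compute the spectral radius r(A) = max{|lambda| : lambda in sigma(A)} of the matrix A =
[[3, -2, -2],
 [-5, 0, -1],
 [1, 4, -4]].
r(A) ≈ 5.3231

The eigenvalues of A are the roots of its characteristic polynomial. With M = A (coefficients from the trace, the sum of principal 2x2 minors, and det A):
  p(λ) = det(λ I - M) = λ^3 + λ^2 - 16λ - 94.
No integer candidate from the rational root theorem (±divisors of 94) is a root, so the roots are irrational. The cubic discriminant is Δ = -194484 < 0, so there is one real root and a complex-conjugate pair. p(5) = -24 and p(6) = 62 have opposite signs, so a root lies in (5, 6); Newton's method refines it to λ ≈ 5.3231. Dividing out (λ - (5.3231)) leaves approximately λ^2 + 6.3231λ + 17.6588. For λ^2 + 6.3231λ + 17.6588 the discriminant is -30.6533. It is negative, so the remaining roots are the complex-conjugate pair λ ≈ -3.1616 ± 2.7683i. Their product equals the constant term, so |λ|^2 ≈ 17.6588 and |λ| ≈ 4.2022.
Thus the eigenvalues (to 4 decimals) are 5.3231 (modulus 5.3231); -3.1616 ± 2.7683i (modulus 4.2022). The spectral radius is the largest modulus: r(A) ≈ 5.3231. (Cross-check: r(A) ≤ ||A||_2 ≈ 6.0792; equality holds whenever A is normal, though it can also hold for some non-normal A.)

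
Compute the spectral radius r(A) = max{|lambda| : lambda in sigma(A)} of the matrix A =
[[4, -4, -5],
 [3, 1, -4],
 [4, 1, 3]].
r(A) ≈ 6.276

The eigenvalues of A are the roots of its characteristic polynomial. With M = A (coefficients from the trace, the sum of principal 2x2 minors, and det A):
  p(λ) = det(λ I - M) = λ^3 - 8λ^2 + 55λ - 133.
No integer candidate from the rational root theorem (±divisors of 133) is a root, so the roots are irrational. The cubic discriminant is Δ = -168527 < 0, so there is one real root and a complex-conjugate pair. p(3) = -13 and p(4) = 23 have opposite signs, so a root lies in (3, 4); Newton's method refines it to λ ≈ 3.3766. Dividing out (λ - (3.3766)) leaves approximately λ^2 - 4.6234λ + 39.3886. For λ^2 - 4.6234λ + 39.3886 the discriminant is -136.1787. It is negative, so the remaining roots are the complex-conjugate pair λ ≈ 2.3117 ± 5.8348i. Their product equals the constant term, so |λ|^2 ≈ 39.3886 and |λ| ≈ 6.276.
Thus the eigenvalues (to 4 decimals) are 3.3766 (modulus 3.3766); 2.3117 ± 5.8348i (modulus 6.276). The spectral radius is the largest modulus: r(A) ≈ 6.276. (Cross-check: r(A) ≤ ||A||_2 ≈ 8.5787; equality holds whenever A is normal, though it can also hold for some non-normal A.)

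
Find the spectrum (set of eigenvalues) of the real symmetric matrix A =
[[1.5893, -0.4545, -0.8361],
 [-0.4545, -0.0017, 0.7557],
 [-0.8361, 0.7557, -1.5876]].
sigma(A) ≈ {-2, 0, 2}

A is real symmetric, so its spectrum consists of real eigenvalues. Expanding the characteristic polynomial of the displayed matrix gives
  det(λ I - A) = p(λ) = λ^3 + (0)λ^2 + (-4)λ + (0).
Solving p(λ) = 0 yields eigenvalues ≈ -2, 0, 2. (A is shown rounded to 4 decimals, so these recover the underlying integer eigenvalues to within that precision.)
Verification: the trace of A = 0 equals the sum of eigenvalues 0, and det(A) ≈ 0.0002 matches the eigenvalue product 0.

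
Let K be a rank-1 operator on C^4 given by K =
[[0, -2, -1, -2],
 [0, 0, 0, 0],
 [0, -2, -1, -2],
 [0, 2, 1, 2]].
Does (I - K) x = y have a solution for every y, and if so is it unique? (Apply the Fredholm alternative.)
(I - K) is singular (det(I - K) = 0, i.e. 1 ∈ sigma(K)). (I - K) x = y is solvable iff y ⊥ ker((I - K)^*) = span{(0, -2, -1, -2)}, i.e. iff -2y_2 - y_3 - 2y_4 = 0. When solvable, the solutions are x = y + c·(1, 0, 1, -1), c arbitrary (ker(I - K) = span{(1, 0, 1, -1)}, dimension 1).

K has rank 1, so it is an outer product K = u v^T: every row of K is a multiple of one row vector. Reading off the entries, u = (1, 0, 1, -1) and v = (0, -2, -1, -2) (row i of K equals u_i·v^T). A rank-one matrix u v^T satisfies K u = u (v·u) and kills the (3)-dimensional subspace v^⊥, so its characteristic polynomial is lambda^3 (lambda - v·u) with v·u = tr K = 1. Hence the eigenvalues of I - K are 1 (multiplicity 3) and 1 - (1) = 0, so det(I - K) = 0. (Direct check: I - K =
[[1, 2, 1, 2],
 [0, 1, 0, 0],
 [0, 2, 2, 2],
 [0, -2, -1, -1]]
has determinant 0.) So 1 is an eigenvalue of K and (I - K) is not invertible. The finite-dimensional Fredholm alternative says: either (I - K) is invertible, or ker(I - K) ≠ {0} and then range(I - K) = ker((I - K)^*)^⊥, with dim ker(I - K) = dim ker((I - K)^*). We are in the second case, so we need both kernels. Kernel of I - K: (I - K) u = u - u (v·u) = u - u = 0, so ker(I - K) = span{u} = span{(1, 0, 1, -1)} (it is exactly 1-dimensional because rank(I - K) = 3). Kernel of the adjoint: K is real, so (I - K)^* = I - K^T = I - v u^T, and (I - v u^T) v = v - v (u·v) = 0; hence ker((I - K)^*) = span{v} = span{(0, -2, -1, -2)}. Therefore (I - K) x = y is solvable iff <y, v> = 0, i.e. iff -2y_2 - y_3 - 2y_4 = 0. When this holds, K y = u (v·y) = 0, so (I - K) y = y and x = y is a particular solution; the full solution set is the line x = y + c·u = y + c·(1, 0, 1, -1), c ∈ C.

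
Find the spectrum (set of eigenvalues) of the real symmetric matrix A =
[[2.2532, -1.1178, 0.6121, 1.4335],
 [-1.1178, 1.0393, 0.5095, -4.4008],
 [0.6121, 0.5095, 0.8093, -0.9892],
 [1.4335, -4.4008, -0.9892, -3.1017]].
sigma(A) ≈ {-6, 0, 2, 5}

A is real symmetric, so its spectrum consists of real eigenvalues. Expanding the characteristic polynomial of the displayed matrix gives
  det(λ I - A) = p(λ) = λ^4 + (-1)λ^3 + (-32)λ^2 + (60.0016)λ + (0).
Solving p(λ) = 0 yields eigenvalues ≈ -6, 0, 2, 5. (A is shown rounded to 4 decimals, so these recover the underlying integer eigenvalues to within that precision.)
Verification: the trace of A = 1 equals the sum of eigenvalues 1, and det(A) ≈ 0.0006 matches the eigenvalue product 0.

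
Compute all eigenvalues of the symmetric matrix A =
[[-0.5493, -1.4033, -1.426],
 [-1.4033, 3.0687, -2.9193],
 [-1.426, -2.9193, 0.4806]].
sigma(A) ≈ {-3, 1, 5}

A is real symmetric, so its spectrum consists of real eigenvalues. Expanding the characteristic polynomial of the displayed matrix gives
  det(λ I - A) = p(λ) = λ^3 + (-3)λ^2 + (-13)λ + (15).
Solving p(λ) = 0 yields eigenvalues ≈ -3, 1, 5. (A is shown rounded to 4 decimals, so these recover the underlying integer eigenvalues to within that precision.)
Verification: the trace of A = 3 equals the sum of eigenvalues 3, and det(A) ≈ -14.9990 matches the eigenvalue product -15.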